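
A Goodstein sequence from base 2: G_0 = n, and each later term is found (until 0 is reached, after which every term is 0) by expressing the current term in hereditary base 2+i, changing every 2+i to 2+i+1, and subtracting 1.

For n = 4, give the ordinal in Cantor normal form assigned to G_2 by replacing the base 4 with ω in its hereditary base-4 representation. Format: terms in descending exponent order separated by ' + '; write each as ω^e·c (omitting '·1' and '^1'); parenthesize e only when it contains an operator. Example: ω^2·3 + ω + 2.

ω^2·2 + ω·2 + 1

i=0: 4 = 2^2 (b=2); 2→3: 3^3 = 27; 27−1 = 26
i=1: 26 = 2·3^2 + 2·3 + 2 (b=3); 3→4: 2·4^2 + 2·4 + 2 = 42; 42−1 = 41
i=2: 41 = 2·4^2 + 2·4 + 1 (b=4); 4→5: 2·5^2 + 2·5 + 1 = 61; 61−1 = 60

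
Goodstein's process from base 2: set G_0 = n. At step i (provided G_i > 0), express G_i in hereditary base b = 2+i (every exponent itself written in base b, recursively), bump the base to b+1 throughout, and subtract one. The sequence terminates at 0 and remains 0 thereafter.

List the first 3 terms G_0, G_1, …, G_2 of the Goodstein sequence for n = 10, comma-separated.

10, 83, 1025

base 2: 10 = 2^(2 + 1) + 2; at 3: 3^(3 + 1) + 3 = 84; next = 83
base 3: 83 = 3^(3 + 1) + 2; at 4: 4^(4 + 1) + 2 = 1026; next = 1025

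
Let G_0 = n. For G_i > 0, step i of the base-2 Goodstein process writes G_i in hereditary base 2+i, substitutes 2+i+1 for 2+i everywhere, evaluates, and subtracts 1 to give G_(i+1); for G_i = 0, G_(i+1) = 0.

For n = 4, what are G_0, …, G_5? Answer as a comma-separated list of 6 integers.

i=0: 4 = 2^2 (b=2); 2→3: 3^3 = 27; 27−1 = 26
i=1: 26 = 2·3^2 + 2·3 + 2 (b=3); 3→4: 2·4^2 + 2·4 + 2 = 42; 42−1 = 41
i=2: 41 = 2·4^2 + 2·4 + 1 (b=4); 4→5: 2·5^2 + 2·5 + 1 = 61; 61−1 = 60
i=3: 60 = 2·5^2 + 2·5 (b=5); 5→6: 2·6^2 + 2·6 = 84; 84−1 = 83
i=4: 83 = 2·6^2 + 6 + 5 (b=6); 6→7: 2·7^2 + 7 + 5 = 110; 110−1 = 109

4, 26, 41, 60, 83, 109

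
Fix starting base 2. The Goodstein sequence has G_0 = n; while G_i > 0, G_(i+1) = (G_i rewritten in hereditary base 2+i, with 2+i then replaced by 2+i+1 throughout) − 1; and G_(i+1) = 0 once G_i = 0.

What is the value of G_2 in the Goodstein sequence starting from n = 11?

(0) 11|_2 = 2^(2 + 1) + 2 + 1 ↦ 3^(3 + 1) + 3 + 1|_3 = 85 ⇒ 84
(1) 84|_3 = 3^(3 + 1) + 3 ↦ 4^(4 + 1) + 4|_4 = 1028 ⇒ 1027
(2) 1027|_4 = 4^(4 + 1) + 3 ↦ 5^(5 + 1) + 3|_5 = 15628 ⇒ 15627

1027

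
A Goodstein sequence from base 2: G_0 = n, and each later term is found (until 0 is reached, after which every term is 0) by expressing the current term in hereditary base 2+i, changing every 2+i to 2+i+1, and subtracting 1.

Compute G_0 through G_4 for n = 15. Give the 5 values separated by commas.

15, 111, 1283, 18752, 326593

step 0: 15 = 2^(2 + 1) + 2^2 + 2 + 1; sub 3 for 2: 3^(3 + 1) + 3^3 + 3 + 1; = 112; G_1 = 112−1 = 111
step 1: 111 = 3^(3 + 1) + 3^3 + 3; sub 4 for 3: 4^(4 + 1) + 4^4 + 4; = 1284; G_2 = 1284−1 = 1283
step 2: 1283 = 4^(4 + 1) + 4^4 + 3; sub 5 for 4: 5^(5 + 1) + 5^5 + 3; = 18753; G_3 = 18753−1 = 18752
step 3: 18752 = 5^(5 + 1) + 5^5 + 2; sub 6 for 5: 6^(6 + 1) + 6^6 + 2; = 326594; G_4 = 326594−1 = 326593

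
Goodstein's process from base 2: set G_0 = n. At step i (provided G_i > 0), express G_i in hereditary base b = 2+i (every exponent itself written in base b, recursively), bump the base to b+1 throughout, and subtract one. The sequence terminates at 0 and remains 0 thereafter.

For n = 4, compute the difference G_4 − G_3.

23

(0) 4|_2 = 2^2 ↦ 3^3|_3 = 27 ⇒ 26
(1) 26|_3 = 2·3^2 + 2·3 + 2 ↦ 2·4^2 + 2·4 + 2|_4 = 42 ⇒ 41
(2) 41|_4 = 2·4^2 + 2·4 + 1 ↦ 2·5^2 + 2·5 + 1|_5 = 61 ⇒ 60
(3) 60|_5 = 2·5^2 + 2·5 ↦ 2·6^2 + 2·6|_6 = 84 ⇒ 83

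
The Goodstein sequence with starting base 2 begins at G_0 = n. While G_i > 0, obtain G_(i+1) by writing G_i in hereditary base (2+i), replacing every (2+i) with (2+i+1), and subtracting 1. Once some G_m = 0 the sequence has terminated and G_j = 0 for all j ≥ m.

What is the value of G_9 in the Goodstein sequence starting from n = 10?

10 —HB2→ 2^(2 + 1) + 2 —bump→ 3^(3 + 1) + 3 = 84 —(−1)→ 83
83 —HB3→ 3^(3 + 1) + 2 —bump→ 4^(4 + 1) + 2 = 1026 —(−1)→ 1025
1025 —HB4→ 4^(4 + 1) + 1 —bump→ 5^(5 + 1) + 1 = 15626 —(−1)→ 15625
15625 —HB5→ 5^(5 + 1) —bump→ 6^(6 + 1) = 279936 —(−1)→ 279935
279935 —HB6→ 5·6^6 + 5·6^5 + 5·6^4 + 5·6^3 + 5·6^2 + 5·6 + 5 —bump→ 5·7^7 + 5·7^5 + 5·7^4 + 5·7^3 + 5·7^2 + 5·7 + 5 = 4215755 —(−1)→ 4215754
4215754 —HB7→ 5·7^7 + 5·7^5 + 5·7^4 + 5·7^3 + 5·7^2 + 5·7 + 4 —bump→ 5·8^8 + 5·8^5 + 5·8^4 + 5·8^3 + 5·8^2 + 5·8 + 4 = 84073324 —(−1)→ 84073323
84073323 —HB8→ 5·8^8 + 5·8^5 + 5·8^4 + 5·8^3 + 5·8^2 + 5·8 + 3 —bump→ 5·9^9 + 5·9^5 + 5·9^4 + 5·9^3 + 5·9^2 + 5·9 + 3 = 1937434593 —(−1)→ 1937434592
1937434592 —HB9→ 5·9^9 + 5·9^5 + 5·9^4 + 5·9^3 + 5·9^2 + 5·9 + 2 —bump→ 5·10^10 + 5·10^5 + 5·10^4 + 5·10^3 + 5·10^2 + 5·10 + 2 = 50000555552 —(−1)→ 50000555551
50000555551 —HB10→ 5·10^10 + 5·10^5 + 5·10^4 + 5·10^3 + 5·10^2 + 5·10 + 1 —bump→ 5·11^11 + 5·11^5 + 5·11^4 + 5·11^3 + 5·11^2 + 5·11 + 1 = 1426559238831 —(−1)→ 1426559238830

1426559238830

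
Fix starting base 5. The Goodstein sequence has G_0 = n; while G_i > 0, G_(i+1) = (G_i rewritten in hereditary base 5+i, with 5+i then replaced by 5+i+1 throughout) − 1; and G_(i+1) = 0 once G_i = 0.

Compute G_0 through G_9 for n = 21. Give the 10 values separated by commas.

21, 24, 27, 29, 31, 33, 35, 37, 39, 41

base 5: 21 = 4·5 + 1; at 6: 4·6 + 1 = 25; next = 24
base 6: 24 = 4·6; at 7: 4·7 = 28; next = 27
base 7: 27 = 3·7 + 6; at 8: 3·8 + 6 = 30; next = 29
base 8: 29 = 3·8 + 5; at 9: 3·9 + 5 = 32; next = 31
base 9: 31 = 3·9 + 4; at 10: 3·10 + 4 = 34; next = 33
base 10: 33 = 3·10 + 3; at 11: 3·11 + 3 = 36; next = 35
base 11: 35 = 3·11 + 2; at 12: 3·12 + 2 = 38; next = 37
base 12: 37 = 3·12 + 1; at 13: 3·13 + 1 = 40; next = 39
base 13: 39 = 3·13; at 14: 3·14 = 42; next = 41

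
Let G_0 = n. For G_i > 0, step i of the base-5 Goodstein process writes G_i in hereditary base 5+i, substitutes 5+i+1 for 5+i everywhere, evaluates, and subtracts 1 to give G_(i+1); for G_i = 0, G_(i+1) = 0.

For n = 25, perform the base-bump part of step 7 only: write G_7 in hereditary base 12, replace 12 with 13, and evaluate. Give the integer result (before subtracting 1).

[0] 25 ≡ 5^2 (base 5). Lift 6: 36. −1: 35.
[1] 35 ≡ 5·6 + 5 (base 6). Lift 7: 40. −1: 39.
[2] 39 ≡ 5·7 + 4 (base 7). Lift 8: 44. −1: 43.
[3] 43 ≡ 5·8 + 3 (base 8). Lift 9: 48. −1: 47.
[4] 47 ≡ 5·9 + 2 (base 9). Lift 10: 52. −1: 51.
[5] 51 ≡ 5·10 + 1 (base 10). Lift 11: 56. −1: 55.
[6] 55 ≡ 5·11 (base 11). Lift 12: 60. −1: 59.
[7] 59 ≡ 4·12 + 11 (base 12). Lift 13: 63. −1: 62.

63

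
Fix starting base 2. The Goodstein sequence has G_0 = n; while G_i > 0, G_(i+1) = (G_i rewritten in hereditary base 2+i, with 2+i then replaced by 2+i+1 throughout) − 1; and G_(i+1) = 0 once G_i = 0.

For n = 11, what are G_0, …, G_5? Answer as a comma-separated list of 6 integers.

11, 84, 1027, 15627, 279937, 5764801

G_0 = 11. HB_2(11) = 2^(2 + 1) + 2 + 1. Bump = 85. G_1 = 84.
G_1 = 84. HB_3(84) = 3^(3 + 1) + 3. Bump = 1028. G_2 = 1027.
G_2 = 1027. HB_4(1027) = 4^(4 + 1) + 3. Bump = 15628. G_3 = 15627.
G_3 = 15627. HB_5(15627) = 5^(5 + 1) + 2. Bump = 279938. G_4 = 279937.
G_4 = 279937. HB_6(279937) = 6^(6 + 1) + 1. Bump = 5764802. G_5 = 5764801.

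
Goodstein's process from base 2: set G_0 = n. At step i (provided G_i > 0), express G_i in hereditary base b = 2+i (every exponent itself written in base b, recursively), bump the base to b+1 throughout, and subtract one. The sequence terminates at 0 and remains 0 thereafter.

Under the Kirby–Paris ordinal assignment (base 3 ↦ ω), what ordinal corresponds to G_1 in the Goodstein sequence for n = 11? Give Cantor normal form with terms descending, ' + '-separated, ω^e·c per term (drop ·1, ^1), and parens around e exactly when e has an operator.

ω^(ω + 1) + ω

11 —HB2→ 2^(2 + 1) + 2 + 1 —bump→ 3^(3 + 1) + 3 + 1 = 85 —(−1)→ 84
84 —HB3→ 3^(3 + 1) + 3 —bump→ 4^(4 + 1) + 4 = 1028 —(−1)→ 1027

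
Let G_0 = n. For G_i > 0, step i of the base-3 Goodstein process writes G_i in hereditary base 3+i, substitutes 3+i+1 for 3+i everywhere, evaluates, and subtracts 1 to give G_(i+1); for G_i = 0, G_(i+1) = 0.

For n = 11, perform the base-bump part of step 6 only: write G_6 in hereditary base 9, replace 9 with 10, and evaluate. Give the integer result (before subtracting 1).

11 —HB3→ 3^2 + 2 —bump→ 4^2 + 2 = 18 —(−1)→ 17
17 —HB4→ 4^2 + 1 —bump→ 5^2 + 1 = 26 —(−1)→ 25
25 —HB5→ 5^2 —bump→ 6^2 = 36 —(−1)→ 35
35 —HB6→ 5·6 + 5 —bump→ 5·7 + 5 = 40 —(−1)→ 39
39 —HB7→ 5·7 + 4 —bump→ 5·8 + 4 = 44 —(−1)→ 43
43 —HB8→ 5·8 + 3 —bump→ 5·9 + 3 = 48 —(−1)→ 47

52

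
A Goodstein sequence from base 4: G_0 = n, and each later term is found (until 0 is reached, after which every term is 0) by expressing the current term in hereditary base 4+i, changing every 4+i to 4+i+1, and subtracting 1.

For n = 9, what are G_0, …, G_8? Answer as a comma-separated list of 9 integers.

i=0: 9 = 2·4 + 1 (b=4); 4→5: 2·5 + 1 = 11; 11−1 = 10
i=1: 10 = 2·5 (b=5); 5→6: 2·6 = 12; 12−1 = 11
i=2: 11 = 6 + 5 (b=6); 6→7: 7 + 5 = 12; 12−1 = 11
i=3: 11 = 7 + 4 (b=7); 7→8: 8 + 4 = 12; 12−1 = 11
i=4: 11 = 8 + 3 (b=8); 8→9: 9 + 3 = 12; 12−1 = 11
i=5: 11 = 9 + 2 (b=9); 9→10: 10 + 2 = 12; 12−1 = 11
i=6: 11 = 10 + 1 (b=10); 10→11: 11 + 1 = 12; 12−1 = 11
i=7: 11 = 11 (b=11); 11→12: 12 = 12; 12−1 = 11

9, 10, 11, 11, 11, 11, 11, 11, 11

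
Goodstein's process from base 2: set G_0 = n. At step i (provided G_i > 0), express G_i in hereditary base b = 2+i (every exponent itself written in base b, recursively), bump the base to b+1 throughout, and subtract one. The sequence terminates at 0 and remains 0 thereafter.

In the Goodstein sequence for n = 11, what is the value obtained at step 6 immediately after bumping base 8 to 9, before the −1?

G_0=11  [base 2] 2^(2 + 1) + 2 + 1  →[2↦3]→  3^(3 + 1) + 3 + 1 = 85  −1 ⇒ G_1=84
G_1=84  [base 3] 3^(3 + 1) + 3  →[3↦4]→  4^(4 + 1) + 4 = 1028  −1 ⇒ G_2=1027
G_2=1027  [base 4] 4^(4 + 1) + 3  →[4↦5]→  5^(5 + 1) + 3 = 15628  −1 ⇒ G_3=15627
G_3=15627  [base 5] 5^(5 + 1) + 2  →[5↦6]→  6^(6 + 1) + 2 = 279938  −1 ⇒ G_4=279937
G_4=279937  [base 6] 6^(6 + 1) + 1  →[6↦7]→  7^(7 + 1) + 1 = 5764802  −1 ⇒ G_5=5764801
G_5=5764801  [base 7] 7^(7 + 1)  →[7↦8]→  8^(8 + 1) = 134217728  −1 ⇒ G_6=134217727
G_6=134217727  [base 8] 7·8^8 + 7·8^7 + 7·8^6 + 7·8^5 + 7·8^4 + 7·8^3 + 7·8^2 + 7·8 + 7  →[8↦9]→  7·9^9 + 7·9^7 + 7·9^6 + 7·9^5 + 7·9^4 + 7·9^3 + 7·9^2 + 7·9 + 7 = 2749609303  −1 ⇒ G_7=2749609302

2749609303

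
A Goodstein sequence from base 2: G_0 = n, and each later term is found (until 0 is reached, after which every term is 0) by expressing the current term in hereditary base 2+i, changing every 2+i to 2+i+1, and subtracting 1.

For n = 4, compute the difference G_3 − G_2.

i=0: 4 = 2^2 (b=2); 2→3: 3^3 = 27; 27−1 = 26
i=1: 26 = 2·3^2 + 2·3 + 2 (b=3); 3→4: 2·4^2 + 2·4 + 2 = 42; 42−1 = 41
i=2: 41 = 2·4^2 + 2·4 + 1 (b=4); 4→5: 2·5^2 + 2·5 + 1 = 61; 61−1 = 60

19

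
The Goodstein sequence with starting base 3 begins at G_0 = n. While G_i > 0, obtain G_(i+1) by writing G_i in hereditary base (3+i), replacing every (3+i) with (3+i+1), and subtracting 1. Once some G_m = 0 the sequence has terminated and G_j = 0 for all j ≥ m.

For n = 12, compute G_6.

69

G_0 = 12. HB_3(12) = 3^2 + 3. Bump = 20. G_1 = 19.
G_1 = 19. HB_4(19) = 4^2 + 3. Bump = 28. G_2 = 27.
G_2 = 27. HB_5(27) = 5^2 + 2. Bump = 38. G_3 = 37.
G_3 = 37. HB_6(37) = 6^2 + 1. Bump = 50. G_4 = 49.
G_4 = 49. HB_7(49) = 7^2. Bump = 64. G_5 = 63.
G_5 = 63. HB_8(63) = 7·8 + 7. Bump = 70. G_6 = 69.
G_6 = 69. HB_9(69) = 7·9 + 6. Bump = 76. G_7 = 75.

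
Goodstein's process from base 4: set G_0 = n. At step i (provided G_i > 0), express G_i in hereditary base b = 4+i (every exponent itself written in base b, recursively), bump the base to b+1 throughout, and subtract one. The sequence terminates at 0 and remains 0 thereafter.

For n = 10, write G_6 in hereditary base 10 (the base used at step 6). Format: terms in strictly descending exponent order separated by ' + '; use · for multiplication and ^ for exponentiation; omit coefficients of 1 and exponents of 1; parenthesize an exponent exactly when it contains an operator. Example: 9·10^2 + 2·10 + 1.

10 —HB4→ 2·4 + 2 —bump→ 2·5 + 2 = 12 —(−1)→ 11
11 —HB5→ 2·5 + 1 —bump→ 2·6 + 1 = 13 —(−1)→ 12
12 —HB6→ 2·6 —bump→ 2·7 = 14 —(−1)→ 13
13 —HB7→ 7 + 6 —bump→ 8 + 6 = 14 —(−1)→ 13
13 —HB8→ 8 + 5 —bump→ 9 + 5 = 14 —(−1)→ 13
13 —HB9→ 9 + 4 —bump→ 10 + 4 = 14 —(−1)→ 13
13 —HB10→ 10 + 3 —bump→ 11 + 3 = 14 —(−1)→ 13

10 + 3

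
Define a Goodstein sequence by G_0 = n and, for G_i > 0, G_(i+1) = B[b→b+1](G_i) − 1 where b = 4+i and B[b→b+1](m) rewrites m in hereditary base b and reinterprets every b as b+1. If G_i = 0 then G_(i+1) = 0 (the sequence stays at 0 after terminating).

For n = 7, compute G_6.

5

G_0 = 7. HB_4(7) = 4 + 3. Bump = 8. G_1 = 7.
G_1 = 7. HB_5(7) = 5 + 2. Bump = 8. G_2 = 7.
G_2 = 7. HB_6(7) = 6 + 1. Bump = 8. G_3 = 7.
G_3 = 7. HB_7(7) = 7. Bump = 8. G_4 = 7.
G_4 = 7. HB_8(7) = 7. Bump = 7. G_5 = 6.
G_5 = 6. HB_9(6) = 6. Bump = 6. G_6 = 5.
G_6 = 5. HB_10(5) = 5. Bump = 5. G_7 = 4.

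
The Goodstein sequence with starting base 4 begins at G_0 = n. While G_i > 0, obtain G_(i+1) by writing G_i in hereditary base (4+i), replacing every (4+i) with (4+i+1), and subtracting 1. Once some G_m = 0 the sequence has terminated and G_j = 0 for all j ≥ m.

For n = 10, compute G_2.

(0) 10|_4 = 2·4 + 2 ↦ 2·5 + 2|_5 = 12 ⇒ 11
(1) 11|_5 = 2·5 + 1 ↦ 2·6 + 1|_6 = 13 ⇒ 12
(2) 12|_6 = 2·6 ↦ 2·7|_7 = 14 ⇒ 13

12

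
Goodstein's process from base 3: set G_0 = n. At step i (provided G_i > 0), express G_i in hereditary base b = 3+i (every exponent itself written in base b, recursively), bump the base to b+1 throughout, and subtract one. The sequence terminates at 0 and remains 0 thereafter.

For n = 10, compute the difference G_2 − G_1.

8

(0) 10|_3 = 3^2 + 1 ↦ 4^2 + 1|_4 = 17 ⇒ 16
(1) 16|_4 = 4^2 ↦ 5^2|_5 = 25 ⇒ 24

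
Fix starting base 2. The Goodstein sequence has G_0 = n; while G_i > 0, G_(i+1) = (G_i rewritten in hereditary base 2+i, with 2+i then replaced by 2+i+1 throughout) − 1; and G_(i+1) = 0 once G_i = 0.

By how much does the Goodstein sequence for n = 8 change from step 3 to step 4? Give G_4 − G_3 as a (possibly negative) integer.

87085

8 —HB2→ 2^(2 + 1) —bump→ 3^(3 + 1) = 81 —(−1)→ 80
80 —HB3→ 2·3^3 + 2·3^2 + 2·3 + 2 —bump→ 2·4^4 + 2·4^2 + 2·4 + 2 = 554 —(−1)→ 553
553 —HB4→ 2·4^4 + 2·4^2 + 2·4 + 1 —bump→ 2·5^5 + 2·5^2 + 2·5 + 1 = 6311 —(−1)→ 6310
6310 —HB5→ 2·5^5 + 2·5^2 + 2·5 —bump→ 2·6^6 + 2·6^2 + 2·6 = 93396 —(−1)→ 93395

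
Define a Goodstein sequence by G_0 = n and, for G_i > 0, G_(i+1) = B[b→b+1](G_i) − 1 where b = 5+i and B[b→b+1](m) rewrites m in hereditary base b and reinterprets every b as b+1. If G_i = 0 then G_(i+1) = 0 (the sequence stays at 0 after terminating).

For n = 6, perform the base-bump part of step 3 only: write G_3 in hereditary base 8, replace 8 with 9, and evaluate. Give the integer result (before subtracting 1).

base 5: 6 = 5 + 1; at 6: 6 + 1 = 7; next = 6
base 6: 6 = 6; at 7: 7 = 7; next = 6
base 7: 6 = 6; at 8: 6 = 6; next = 5

5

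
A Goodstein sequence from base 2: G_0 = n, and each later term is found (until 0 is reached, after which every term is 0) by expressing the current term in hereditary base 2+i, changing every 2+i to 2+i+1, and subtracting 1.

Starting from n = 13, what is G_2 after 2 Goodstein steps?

1279

G_0 = 13. HB_2(13) = 2^(2 + 1) + 2^2 + 1. Bump = 109. G_1 = 108.
G_1 = 108. HB_3(108) = 3^(3 + 1) + 3^3. Bump = 1280. G_2 = 1279.
G_2 = 1279. HB_4(1279) = 4^(4 + 1) + 3·4^3 + 3·4^2 + 3·4 + 3. Bump = 16093. G_3 = 16092.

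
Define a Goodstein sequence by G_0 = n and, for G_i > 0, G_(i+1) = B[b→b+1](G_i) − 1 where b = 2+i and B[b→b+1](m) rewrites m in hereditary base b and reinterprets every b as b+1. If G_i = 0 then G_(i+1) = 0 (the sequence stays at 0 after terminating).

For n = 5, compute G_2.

255

base 2: 5 = 2^2 + 1; at 3: 3^3 + 1 = 28; next = 27
base 3: 27 = 3^3; at 4: 4^4 = 256; next = 255
base 4: 255 = 3·4^3 + 3·4^2 + 3·4 + 3; at 5: 3·5^3 + 3·5^2 + 3·5 + 3 = 468; next = 467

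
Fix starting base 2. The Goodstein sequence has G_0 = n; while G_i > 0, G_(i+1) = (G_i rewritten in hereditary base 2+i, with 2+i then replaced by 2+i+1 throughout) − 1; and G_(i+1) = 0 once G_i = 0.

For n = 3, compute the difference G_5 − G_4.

G_0 = 3. HB_2(3) = 2 + 1. Bump = 4. G_1 = 3.
G_1 = 3. HB_3(3) = 3. Bump = 4. G_2 = 3.
G_2 = 3. HB_4(3) = 3. Bump = 3. G_3 = 2.
G_3 = 2. HB_5(2) = 2. Bump = 2. G_4 = 1.
G_4 = 1. HB_6(1) = 1. Bump = 1. G_5 = 0.

-1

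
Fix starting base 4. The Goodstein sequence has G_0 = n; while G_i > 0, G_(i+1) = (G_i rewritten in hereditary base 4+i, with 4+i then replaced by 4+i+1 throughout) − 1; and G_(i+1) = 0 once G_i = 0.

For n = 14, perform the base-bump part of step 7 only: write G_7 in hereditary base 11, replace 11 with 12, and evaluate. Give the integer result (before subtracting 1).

26

14 —HB4→ 3·4 + 2 —bump→ 3·5 + 2 = 17 —(−1)→ 16
16 —HB5→ 3·5 + 1 —bump→ 3·6 + 1 = 19 —(−1)→ 18
18 —HB6→ 3·6 —bump→ 3·7 = 21 —(−1)→ 20
20 —HB7→ 2·7 + 6 —bump→ 2·8 + 6 = 22 —(−1)→ 21
21 —HB8→ 2·8 + 5 —bump→ 2·9 + 5 = 23 —(−1)→ 22
22 —HB9→ 2·9 + 4 —bump→ 2·10 + 4 = 24 —(−1)→ 23
23 —HB10→ 2·10 + 3 —bump→ 2·11 + 3 = 25 —(−1)→ 24
24 —HB11→ 2·11 + 2 —bump→ 2·12 + 2 = 26 —(−1)→ 25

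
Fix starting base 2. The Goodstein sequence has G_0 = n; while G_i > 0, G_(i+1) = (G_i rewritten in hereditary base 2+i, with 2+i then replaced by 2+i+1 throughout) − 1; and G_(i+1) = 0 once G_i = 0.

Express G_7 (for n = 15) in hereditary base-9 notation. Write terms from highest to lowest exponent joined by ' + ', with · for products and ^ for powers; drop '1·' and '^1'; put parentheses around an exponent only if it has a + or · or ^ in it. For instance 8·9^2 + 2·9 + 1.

9^(9 + 1) + 7·9^7 + 7·9^6 + 7·9^5 + 7·9^4 + 7·9^3 + 7·9^2 + 7·9 + 6

15 —HB2→ 2^(2 + 1) + 2^2 + 2 + 1 —bump→ 3^(3 + 1) + 3^3 + 3 + 1 = 112 —(−1)→ 111
111 —HB3→ 3^(3 + 1) + 3^3 + 3 —bump→ 4^(4 + 1) + 4^4 + 4 = 1284 —(−1)→ 1283
1283 —HB4→ 4^(4 + 1) + 4^4 + 3 —bump→ 5^(5 + 1) + 5^5 + 3 = 18753 —(−1)→ 18752
18752 —HB5→ 5^(5 + 1) + 5^5 + 2 —bump→ 6^(6 + 1) + 6^6 + 2 = 326594 —(−1)→ 326593
326593 —HB6→ 6^(6 + 1) + 6^6 + 1 —bump→ 7^(7 + 1) + 7^7 + 1 = 6588345 —(−1)→ 6588344
6588344 —HB7→ 7^(7 + 1) + 7^7 —bump→ 8^(8 + 1) + 8^8 = 150994944 —(−1)→ 150994943
150994943 —HB8→ 8^(8 + 1) + 7·8^7 + 7·8^6 + 7·8^5 + 7·8^4 + 7·8^3 + 7·8^2 + 7·8 + 7 —bump→ 9^(9 + 1) + 7·9^7 + 7·9^6 + 7·9^5 + 7·9^4 + 7·9^3 + 7·9^2 + 7·9 + 7 = 3524450281 —(−1)→ 3524450280
3524450280 —HB9→ 9^(9 + 1) + 7·9^7 + 7·9^6 + 7·9^5 + 7·9^4 + 7·9^3 + 7·9^2 + 7·9 + 6 —bump→ 10^(10 + 1) + 7·10^7 + 7·10^6 + 7·10^5 + 7·10^4 + 7·10^3 + 7·10^2 + 7·10 + 6 = 100077777776 —(−1)→ 100077777775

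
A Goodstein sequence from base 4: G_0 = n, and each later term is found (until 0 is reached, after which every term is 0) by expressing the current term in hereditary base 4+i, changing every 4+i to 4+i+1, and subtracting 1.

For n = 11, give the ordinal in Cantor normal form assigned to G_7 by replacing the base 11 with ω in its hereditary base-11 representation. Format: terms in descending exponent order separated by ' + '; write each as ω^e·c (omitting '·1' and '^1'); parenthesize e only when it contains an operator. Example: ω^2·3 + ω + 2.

11 —HB4→ 2·4 + 3 —bump→ 2·5 + 3 = 13 —(−1)→ 12
12 —HB5→ 2·5 + 2 —bump→ 2·6 + 2 = 14 —(−1)→ 13
13 —HB6→ 2·6 + 1 —bump→ 2·7 + 1 = 15 —(−1)→ 14
14 —HB7→ 2·7 —bump→ 2·8 = 16 —(−1)→ 15
15 —HB8→ 8 + 7 —bump→ 9 + 7 = 16 —(−1)→ 15
15 —HB9→ 9 + 6 —bump→ 10 + 6 = 16 —(−1)→ 15
15 —HB10→ 10 + 5 —bump→ 11 + 5 = 16 —(−1)→ 15
15 —HB11→ 11 + 4 —bump→ 12 + 4 = 16 —(−1)→ 15

ω + 4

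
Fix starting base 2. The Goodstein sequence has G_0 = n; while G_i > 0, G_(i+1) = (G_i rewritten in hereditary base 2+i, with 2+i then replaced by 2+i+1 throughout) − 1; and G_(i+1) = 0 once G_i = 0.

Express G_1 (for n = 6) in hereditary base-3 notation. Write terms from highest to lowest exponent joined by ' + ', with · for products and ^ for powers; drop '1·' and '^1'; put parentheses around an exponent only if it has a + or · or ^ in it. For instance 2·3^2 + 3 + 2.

3^3 + 2

6 —HB2→ 2^2 + 2 —bump→ 3^3 + 3 = 30 —(−1)→ 29
29 —HB3→ 3^3 + 2 —bump→ 4^4 + 2 = 258 —(−1)→ 257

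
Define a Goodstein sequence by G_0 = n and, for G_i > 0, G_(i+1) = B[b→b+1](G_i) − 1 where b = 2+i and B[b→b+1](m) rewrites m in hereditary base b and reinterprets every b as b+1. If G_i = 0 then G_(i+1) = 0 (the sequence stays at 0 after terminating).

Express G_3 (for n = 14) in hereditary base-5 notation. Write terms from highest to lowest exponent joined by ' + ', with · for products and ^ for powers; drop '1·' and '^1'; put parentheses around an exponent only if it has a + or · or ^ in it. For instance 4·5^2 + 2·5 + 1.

[0] 14 ≡ 2^(2 + 1) + 2^2 + 2 (base 2). Lift 3: 111. −1: 110.
[1] 110 ≡ 3^(3 + 1) + 3^3 + 2 (base 3). Lift 4: 1282. −1: 1281.
[2] 1281 ≡ 4^(4 + 1) + 4^4 + 1 (base 4). Lift 5: 18751. −1: 18750.
[3] 18750 ≡ 5^(5 + 1) + 5^5 (base 5). Lift 6: 326592. −1: 326591.

5^(5 + 1) + 5^5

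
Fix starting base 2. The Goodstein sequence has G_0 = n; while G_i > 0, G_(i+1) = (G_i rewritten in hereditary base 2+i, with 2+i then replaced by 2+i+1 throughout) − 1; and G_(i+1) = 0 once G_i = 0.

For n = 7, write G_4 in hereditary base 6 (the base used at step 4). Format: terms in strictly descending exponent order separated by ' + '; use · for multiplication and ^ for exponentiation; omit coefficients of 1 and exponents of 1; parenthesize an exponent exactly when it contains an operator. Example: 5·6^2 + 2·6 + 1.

[0] 7 ≡ 2^2 + 2 + 1 (base 2). Lift 3: 31. −1: 30.
[1] 30 ≡ 3^3 + 3 (base 3). Lift 4: 260. −1: 259.
[2] 259 ≡ 4^4 + 3 (base 4). Lift 5: 3128. −1: 3127.
[3] 3127 ≡ 5^5 + 2 (base 5). Lift 6: 46658. −1: 46657.
[4] 46657 ≡ 6^6 + 1 (base 6). Lift 7: 823544. −1: 823543.

6^6 + 1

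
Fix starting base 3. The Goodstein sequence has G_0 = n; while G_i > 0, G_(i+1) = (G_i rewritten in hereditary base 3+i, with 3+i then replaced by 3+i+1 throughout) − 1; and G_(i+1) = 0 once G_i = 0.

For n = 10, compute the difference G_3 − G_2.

3

(0) 10|_3 = 3^2 + 1 ↦ 4^2 + 1|_4 = 17 ⇒ 16
(1) 16|_4 = 4^2 ↦ 5^2|_5 = 25 ⇒ 24
(2) 24|_5 = 4·5 + 4 ↦ 4·6 + 4|_6 = 28 ⇒ 27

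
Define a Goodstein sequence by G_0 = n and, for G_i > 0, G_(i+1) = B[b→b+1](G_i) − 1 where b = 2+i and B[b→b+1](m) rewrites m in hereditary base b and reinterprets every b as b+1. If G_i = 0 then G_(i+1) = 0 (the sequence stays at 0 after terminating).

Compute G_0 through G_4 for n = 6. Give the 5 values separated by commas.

G_0=6  [base 2] 2^2 + 2  →[2↦3]→  3^3 + 3 = 30  −1 ⇒ G_1=29
G_1=29  [base 3] 3^3 + 2  →[3↦4]→  4^4 + 2 = 258  −1 ⇒ G_2=257
G_2=257  [base 4] 4^4 + 1  →[4↦5]→  5^5 + 1 = 3126  −1 ⇒ G_3=3125
G_3=3125  [base 5] 5^5  →[5↦6]→  6^6 = 46656  −1 ⇒ G_4=46655

6, 29, 257, 3125, 46655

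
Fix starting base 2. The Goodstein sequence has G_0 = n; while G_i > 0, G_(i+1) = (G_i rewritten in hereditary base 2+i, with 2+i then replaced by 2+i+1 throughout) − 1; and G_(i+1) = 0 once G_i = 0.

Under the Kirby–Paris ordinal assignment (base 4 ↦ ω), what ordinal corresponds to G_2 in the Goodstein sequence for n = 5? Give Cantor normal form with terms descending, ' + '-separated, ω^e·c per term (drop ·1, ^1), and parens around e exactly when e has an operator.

step 0: 5 = 2^2 + 1; sub 3 for 2: 3^3 + 1; = 28; G_1 = 28−1 = 27
step 1: 27 = 3^3; sub 4 for 3: 4^4; = 256; G_2 = 256−1 = 255
step 2: 255 = 3·4^3 + 3·4^2 + 3·4 + 3; sub 5 for 4: 3·5^3 + 3·5^2 + 3·5 + 3; = 468; G_3 = 468−1 = 467

ω^3·3 + ω^2·3 + ω·3 + 3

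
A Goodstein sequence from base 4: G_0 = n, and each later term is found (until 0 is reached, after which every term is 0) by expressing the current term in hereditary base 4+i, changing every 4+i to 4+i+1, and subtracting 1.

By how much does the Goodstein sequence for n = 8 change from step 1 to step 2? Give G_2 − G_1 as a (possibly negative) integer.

0

8 —HB4→ 2·4 —bump→ 2·5 = 10 —(−1)→ 9
9 —HB5→ 5 + 4 —bump→ 6 + 4 = 10 —(−1)→ 9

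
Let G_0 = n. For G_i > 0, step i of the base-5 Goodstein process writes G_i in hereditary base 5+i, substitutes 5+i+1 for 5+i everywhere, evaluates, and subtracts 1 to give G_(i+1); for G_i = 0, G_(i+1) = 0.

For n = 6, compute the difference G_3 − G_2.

[0] 6 ≡ 5 + 1 (base 5). Lift 6: 7. −1: 6.
[1] 6 ≡ 6 (base 6). Lift 7: 7. −1: 6.
[2] 6 ≡ 6 (base 7). Lift 8: 6. −1: 5.

-1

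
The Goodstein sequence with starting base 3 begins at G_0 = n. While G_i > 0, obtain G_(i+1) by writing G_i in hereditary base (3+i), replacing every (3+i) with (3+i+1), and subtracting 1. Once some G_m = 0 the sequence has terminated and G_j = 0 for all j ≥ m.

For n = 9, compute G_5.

23

step 0: 9 = 3^2; sub 4 for 3: 4^2; = 16; G_1 = 16−1 = 15
step 1: 15 = 3·4 + 3; sub 5 for 4: 3·5 + 3; = 18; G_2 = 18−1 = 17
step 2: 17 = 3·5 + 2; sub 6 for 5: 3·6 + 2; = 20; G_3 = 20−1 = 19
step 3: 19 = 3·6 + 1; sub 7 for 6: 3·7 + 1; = 22; G_4 = 22−1 = 21
step 4: 21 = 3·7; sub 8 for 7: 3·8; = 24; G_5 = 24−1 = 23
step 5: 23 = 2·8 + 7; sub 9 for 8: 2·9 + 7; = 25; G_6 = 25−1 = 24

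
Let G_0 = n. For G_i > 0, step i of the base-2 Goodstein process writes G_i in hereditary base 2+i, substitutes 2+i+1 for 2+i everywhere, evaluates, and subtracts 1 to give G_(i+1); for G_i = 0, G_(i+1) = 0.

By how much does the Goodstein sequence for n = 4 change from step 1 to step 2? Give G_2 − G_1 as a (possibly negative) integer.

15

i=0: 4 = 2^2 (b=2); 2→3: 3^3 = 27; 27−1 = 26
i=1: 26 = 2·3^2 + 2·3 + 2 (b=3); 3→4: 2·4^2 + 2·4 + 2 = 42; 42−1 = 41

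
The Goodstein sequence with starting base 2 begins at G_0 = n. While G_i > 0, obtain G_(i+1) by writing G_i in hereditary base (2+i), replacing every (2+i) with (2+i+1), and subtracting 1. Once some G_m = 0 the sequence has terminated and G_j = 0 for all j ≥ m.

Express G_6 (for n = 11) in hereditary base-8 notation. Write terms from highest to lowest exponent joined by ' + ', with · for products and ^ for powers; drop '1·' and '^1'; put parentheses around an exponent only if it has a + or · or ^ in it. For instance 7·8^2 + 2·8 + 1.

7·8^8 + 7·8^7 + 7·8^6 + 7·8^5 + 7·8^4 + 7·8^3 + 7·8^2 + 7·8 + 7

[0] 11 ≡ 2^(2 + 1) + 2 + 1 (base 2). Lift 3: 85. −1: 84.
[1] 84 ≡ 3^(3 + 1) + 3 (base 3). Lift 4: 1028. −1: 1027.
[2] 1027 ≡ 4^(4 + 1) + 3 (base 4). Lift 5: 15628. −1: 15627.
[3] 15627 ≡ 5^(5 + 1) + 2 (base 5). Lift 6: 279938. −1: 279937.
[4] 279937 ≡ 6^(6 + 1) + 1 (base 6). Lift 7: 5764802. −1: 5764801.
[5] 5764801 ≡ 7^(7 + 1) (base 7). Lift 8: 134217728. −1: 134217727.
[6] 134217727 ≡ 7·8^8 + 7·8^7 + 7·8^6 + 7·8^5 + 7·8^4 + 7·8^3 + 7·8^2 + 7·8 + 7 (base 8). Lift 9: 2749609303. −1: 2749609302.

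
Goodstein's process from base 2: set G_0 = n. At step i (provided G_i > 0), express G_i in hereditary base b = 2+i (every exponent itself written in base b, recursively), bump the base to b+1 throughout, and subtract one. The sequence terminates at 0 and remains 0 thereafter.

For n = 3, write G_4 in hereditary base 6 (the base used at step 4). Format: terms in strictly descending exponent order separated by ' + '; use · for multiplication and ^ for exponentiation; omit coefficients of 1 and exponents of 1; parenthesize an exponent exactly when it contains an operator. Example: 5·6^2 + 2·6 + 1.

1

base 2: 3 = 2 + 1; at 3: 3 + 1 = 4; next = 3
base 3: 3 = 3; at 4: 4 = 4; next = 3
base 4: 3 = 3; at 5: 3 = 3; next = 2
base 5: 2 = 2; at 6: 2 = 2; next = 1
base 6: 1 = 1; at 7: 1 = 1; next = 0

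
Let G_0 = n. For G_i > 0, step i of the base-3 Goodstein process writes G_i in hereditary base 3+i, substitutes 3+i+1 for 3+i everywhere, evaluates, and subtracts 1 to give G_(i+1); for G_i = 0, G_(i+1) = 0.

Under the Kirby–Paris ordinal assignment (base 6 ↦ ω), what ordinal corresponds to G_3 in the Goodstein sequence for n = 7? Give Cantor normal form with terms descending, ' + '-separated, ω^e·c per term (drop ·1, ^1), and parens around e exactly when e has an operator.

ω + 3

G_0=7  [base 3] 2·3 + 1  →[3↦4]→  2·4 + 1 = 9  −1 ⇒ G_1=8
G_1=8  [base 4] 2·4  →[4↦5]→  2·5 = 10  −1 ⇒ G_2=9
G_2=9  [base 5] 5 + 4  →[5↦6]→  6 + 4 = 10  −1 ⇒ G_3=9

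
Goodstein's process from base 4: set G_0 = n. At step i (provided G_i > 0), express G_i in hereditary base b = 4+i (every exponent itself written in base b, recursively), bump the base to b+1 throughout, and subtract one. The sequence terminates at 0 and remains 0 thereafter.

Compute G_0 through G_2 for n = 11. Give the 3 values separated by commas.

base 4: 11 = 2·4 + 3; at 5: 2·5 + 3 = 13; next = 12
base 5: 12 = 2·5 + 2; at 6: 2·6 + 2 = 14; next = 13

11, 12, 13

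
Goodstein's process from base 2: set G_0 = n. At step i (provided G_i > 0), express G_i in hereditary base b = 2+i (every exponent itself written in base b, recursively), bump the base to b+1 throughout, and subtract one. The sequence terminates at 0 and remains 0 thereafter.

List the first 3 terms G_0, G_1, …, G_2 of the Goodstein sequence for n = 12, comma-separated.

12, 107, 1065

i=0: 12 = 2^(2 + 1) + 2^2 (b=2); 2→3: 3^(3 + 1) + 3^3 = 108; 108−1 = 107
i=1: 107 = 3^(3 + 1) + 2·3^2 + 2·3 + 2 (b=3); 3→4: 4^(4 + 1) + 2·4^2 + 2·4 + 2 = 1066; 1066−1 = 1065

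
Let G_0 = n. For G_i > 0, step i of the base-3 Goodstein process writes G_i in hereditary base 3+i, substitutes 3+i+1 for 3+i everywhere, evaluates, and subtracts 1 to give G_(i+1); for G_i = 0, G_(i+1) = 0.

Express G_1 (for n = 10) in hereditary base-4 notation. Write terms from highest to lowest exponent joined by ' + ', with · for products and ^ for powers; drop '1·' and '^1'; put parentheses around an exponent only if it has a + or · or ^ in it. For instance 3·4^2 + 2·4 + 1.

i=0: 10 = 3^2 + 1 (b=3); 3→4: 4^2 + 1 = 17; 17−1 = 16
i=1: 16 = 4^2 (b=4); 4→5: 5^2 = 25; 25−1 = 24

4^2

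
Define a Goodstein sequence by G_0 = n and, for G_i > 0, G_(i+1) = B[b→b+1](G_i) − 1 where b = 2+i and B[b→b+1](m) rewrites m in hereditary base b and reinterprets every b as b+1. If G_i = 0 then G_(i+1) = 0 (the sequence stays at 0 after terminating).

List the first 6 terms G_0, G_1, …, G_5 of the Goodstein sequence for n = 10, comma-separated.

10, 83, 1025, 15625, 279935, 4215754

step 0: 10 = 2^(2 + 1) + 2; sub 3 for 2: 3^(3 + 1) + 3; = 84; G_1 = 84−1 = 83
step 1: 83 = 3^(3 + 1) + 2; sub 4 for 3: 4^(4 + 1) + 2; = 1026; G_2 = 1026−1 = 1025
step 2: 1025 = 4^(4 + 1) + 1; sub 5 for 4: 5^(5 + 1) + 1; = 15626; G_3 = 15626−1 = 15625
step 3: 15625 = 5^(5 + 1); sub 6 for 5: 6^(6 + 1); = 279936; G_4 = 279936−1 = 279935
step 4: 279935 = 5·6^6 + 5·6^5 + 5·6^4 + 5·6^3 + 5·6^2 + 5·6 + 5; sub 7 for 6: 5·7^7 + 5·7^5 + 5·7^4 + 5·7^3 + 5·7^2 + 5·7 + 5; = 4215755; G_5 = 4215755−1 = 4215754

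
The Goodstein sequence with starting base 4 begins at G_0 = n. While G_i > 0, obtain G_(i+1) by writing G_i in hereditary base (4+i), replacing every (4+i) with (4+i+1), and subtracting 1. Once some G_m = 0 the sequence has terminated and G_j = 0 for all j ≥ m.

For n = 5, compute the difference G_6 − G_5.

G_0 = 5. HB_4(5) = 4 + 1. Bump = 6. G_1 = 5.
G_1 = 5. HB_5(5) = 5. Bump = 6. G_2 = 5.
G_2 = 5. HB_6(5) = 5. Bump = 5. G_3 = 4.
G_3 = 4. HB_7(4) = 4. Bump = 4. G_4 = 3.
G_4 = 3. HB_8(3) = 3. Bump = 3. G_5 = 2.
G_5 = 2. HB_9(2) = 2. Bump = 2. G_6 = 1.

-1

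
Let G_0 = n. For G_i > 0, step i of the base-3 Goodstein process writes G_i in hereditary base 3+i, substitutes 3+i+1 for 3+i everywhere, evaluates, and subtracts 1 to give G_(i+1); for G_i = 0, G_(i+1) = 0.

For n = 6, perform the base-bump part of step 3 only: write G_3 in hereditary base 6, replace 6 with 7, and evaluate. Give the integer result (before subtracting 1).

G_0=6  [base 3] 2·3  →[3↦4]→  2·4 = 8  −1 ⇒ G_1=7
G_1=7  [base 4] 4 + 3  →[4↦5]→  5 + 3 = 8  −1 ⇒ G_2=7
G_2=7  [base 5] 5 + 2  →[5↦6]→  6 + 2 = 8  −1 ⇒ G_3=7
G_3=7  [base 6] 6 + 1  →[6↦7]→  7 + 1 = 8  −1 ⇒ G_4=7

8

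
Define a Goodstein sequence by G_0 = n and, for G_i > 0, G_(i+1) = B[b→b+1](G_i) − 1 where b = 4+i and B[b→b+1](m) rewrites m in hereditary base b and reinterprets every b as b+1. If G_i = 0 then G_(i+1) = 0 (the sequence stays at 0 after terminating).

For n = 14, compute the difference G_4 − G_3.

1

G_0 = 14. HB_4(14) = 3·4 + 2. Bump = 17. G_1 = 16.
G_1 = 16. HB_5(16) = 3·5 + 1. Bump = 19. G_2 = 18.
G_2 = 18. HB_6(18) = 3·6. Bump = 21. G_3 = 20.
G_3 = 20. HB_7(20) = 2·7 + 6. Bump = 22. G_4 = 21.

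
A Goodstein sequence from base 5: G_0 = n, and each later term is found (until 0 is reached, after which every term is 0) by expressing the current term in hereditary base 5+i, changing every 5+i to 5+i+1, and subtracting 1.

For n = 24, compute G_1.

G_0=24  [base 5] 4·5 + 4  →[5↦6]→  4·6 + 4 = 28  −1 ⇒ G_1=27
G_1=27  [base 6] 4·6 + 3  →[6↦7]→  4·7 + 3 = 31  −1 ⇒ G_2=30

27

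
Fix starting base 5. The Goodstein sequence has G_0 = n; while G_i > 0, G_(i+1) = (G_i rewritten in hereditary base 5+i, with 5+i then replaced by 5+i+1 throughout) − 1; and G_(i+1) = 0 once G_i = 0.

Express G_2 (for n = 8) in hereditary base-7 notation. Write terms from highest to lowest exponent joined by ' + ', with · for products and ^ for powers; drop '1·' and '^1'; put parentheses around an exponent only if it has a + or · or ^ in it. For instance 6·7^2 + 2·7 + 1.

i=0: 8 = 5 + 3 (b=5); 5→6: 6 + 3 = 9; 9−1 = 8
i=1: 8 = 6 + 2 (b=6); 6→7: 7 + 2 = 9; 9−1 = 8

7 + 1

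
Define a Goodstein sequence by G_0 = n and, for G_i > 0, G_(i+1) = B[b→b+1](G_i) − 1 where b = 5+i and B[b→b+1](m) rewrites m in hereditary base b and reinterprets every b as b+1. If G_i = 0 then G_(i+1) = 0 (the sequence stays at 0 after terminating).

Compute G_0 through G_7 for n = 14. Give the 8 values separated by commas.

14, 15, 16, 17, 18, 19, 19, 19

G_0=14  [base 5] 2·5 + 4  →[5↦6]→  2·6 + 4 = 16  −1 ⇒ G_1=15
G_1=15  [base 6] 2·6 + 3  →[6↦7]→  2·7 + 3 = 17  −1 ⇒ G_2=16
G_2=16  [base 7] 2·7 + 2  →[7↦8]→  2·8 + 2 = 18  −1 ⇒ G_3=17
G_3=17  [base 8] 2·8 + 1  →[8↦9]→  2·9 + 1 = 19  −1 ⇒ G_4=18
G_4=18  [base 9] 2·9  →[9↦10]→  2·10 = 20  −1 ⇒ G_5=19
G_5=19  [base 10] 10 + 9  →[10↦11]→  11 + 9 = 20  −1 ⇒ G_6=19
G_6=19  [base 11] 11 + 8  →[11↦12]→  12 + 8 = 20  −1 ⇒ G_7=19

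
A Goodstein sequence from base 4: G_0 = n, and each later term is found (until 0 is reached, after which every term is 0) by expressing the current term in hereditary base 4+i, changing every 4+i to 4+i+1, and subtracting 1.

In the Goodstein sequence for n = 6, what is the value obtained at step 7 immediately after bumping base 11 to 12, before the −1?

base 4: 6 = 4 + 2; at 5: 5 + 2 = 7; next = 6
base 5: 6 = 5 + 1; at 6: 6 + 1 = 7; next = 6
base 6: 6 = 6; at 7: 7 = 7; next = 6
base 7: 6 = 6; at 8: 6 = 6; next = 5
base 8: 5 = 5; at 9: 5 = 5; next = 4
base 9: 4 = 4; at 10: 4 = 4; next = 3
base 10: 3 = 3; at 11: 3 = 3; next = 2
base 11: 2 = 2; at 12: 2 = 2; next = 1

2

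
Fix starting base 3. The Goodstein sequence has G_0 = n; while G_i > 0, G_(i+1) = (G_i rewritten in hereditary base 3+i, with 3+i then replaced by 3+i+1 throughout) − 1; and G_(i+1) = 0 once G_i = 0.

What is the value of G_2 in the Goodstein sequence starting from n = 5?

5

5 —HB3→ 3 + 2 —bump→ 4 + 2 = 6 —(−1)→ 5
5 —HB4→ 4 + 1 —bump→ 5 + 1 = 6 —(−1)→ 5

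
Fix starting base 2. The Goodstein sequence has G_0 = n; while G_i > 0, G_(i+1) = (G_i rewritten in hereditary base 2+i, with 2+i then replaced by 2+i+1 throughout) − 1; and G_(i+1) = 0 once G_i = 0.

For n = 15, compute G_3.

(0) 15|_2 = 2^(2 + 1) + 2^2 + 2 + 1 ↦ 3^(3 + 1) + 3^3 + 3 + 1|_3 = 112 ⇒ 111
(1) 111|_3 = 3^(3 + 1) + 3^3 + 3 ↦ 4^(4 + 1) + 4^4 + 4|_4 = 1284 ⇒ 1283
(2) 1283|_4 = 4^(4 + 1) + 4^4 + 3 ↦ 5^(5 + 1) + 5^5 + 3|_5 = 18753 ⇒ 18752
(3) 18752|_5 = 5^(5 + 1) + 5^5 + 2 ↦ 6^(6 + 1) + 6^6 + 2|_6 = 326594 ⇒ 326593

18752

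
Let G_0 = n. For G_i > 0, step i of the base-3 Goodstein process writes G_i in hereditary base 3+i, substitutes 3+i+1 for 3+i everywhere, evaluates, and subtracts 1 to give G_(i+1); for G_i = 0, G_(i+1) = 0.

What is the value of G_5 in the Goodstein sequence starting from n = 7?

9

7 —HB3→ 2·3 + 1 —bump→ 2·4 + 1 = 9 —(−1)→ 8
8 —HB4→ 2·4 —bump→ 2·5 = 10 —(−1)→ 9
9 —HB5→ 5 + 4 —bump→ 6 + 4 = 10 —(−1)→ 9
9 —HB6→ 6 + 3 —bump→ 7 + 3 = 10 —(−1)→ 9
9 —HB7→ 7 + 2 —bump→ 8 + 2 = 10 —(−1)→ 9
9 —HB8→ 8 + 1 —bump→ 9 + 1 = 10 —(−1)→ 9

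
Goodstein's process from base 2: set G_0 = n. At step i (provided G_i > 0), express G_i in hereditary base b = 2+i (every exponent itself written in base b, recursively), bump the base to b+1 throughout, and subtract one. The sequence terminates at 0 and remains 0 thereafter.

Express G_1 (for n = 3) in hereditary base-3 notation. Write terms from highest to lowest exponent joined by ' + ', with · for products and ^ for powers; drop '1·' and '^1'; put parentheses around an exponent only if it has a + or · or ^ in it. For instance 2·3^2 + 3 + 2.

3

(0) 3|_2 = 2 + 1 ↦ 3 + 1|_3 = 4 ⇒ 3
(1) 3|_3 = 3 ↦ 4|_4 = 4 ⇒ 3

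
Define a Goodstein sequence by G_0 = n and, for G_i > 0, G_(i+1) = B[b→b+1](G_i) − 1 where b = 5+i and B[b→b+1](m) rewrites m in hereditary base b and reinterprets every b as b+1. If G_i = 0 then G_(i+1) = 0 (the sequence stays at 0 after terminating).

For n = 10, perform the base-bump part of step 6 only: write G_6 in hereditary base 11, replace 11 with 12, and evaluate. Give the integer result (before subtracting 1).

step 0: 10 = 2·5; sub 6 for 5: 2·6; = 12; G_1 = 12−1 = 11
step 1: 11 = 6 + 5; sub 7 for 6: 7 + 5; = 12; G_2 = 12−1 = 11
step 2: 11 = 7 + 4; sub 8 for 7: 8 + 4; = 12; G_3 = 12−1 = 11
step 3: 11 = 8 + 3; sub 9 for 8: 9 + 3; = 12; G_4 = 12−1 = 11
step 4: 11 = 9 + 2; sub 10 for 9: 10 + 2; = 12; G_5 = 12−1 = 11
step 5: 11 = 10 + 1; sub 11 for 10: 11 + 1; = 12; G_6 = 12−1 = 11
step 6: 11 = 11; sub 12 for 11: 12; = 12; G_7 = 12−1 = 11

12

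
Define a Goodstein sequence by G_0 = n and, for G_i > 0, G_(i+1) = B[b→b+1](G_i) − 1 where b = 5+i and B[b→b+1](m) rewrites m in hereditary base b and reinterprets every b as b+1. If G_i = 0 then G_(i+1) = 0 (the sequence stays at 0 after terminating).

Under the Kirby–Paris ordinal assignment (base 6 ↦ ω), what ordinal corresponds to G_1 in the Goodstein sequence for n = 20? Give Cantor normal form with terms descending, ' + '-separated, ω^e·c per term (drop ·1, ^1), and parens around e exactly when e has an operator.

ω·3 + 5

[0] 20 ≡ 4·5 (base 5). Lift 6: 24. −1: 23.
[1] 23 ≡ 3·6 + 5 (base 6). Lift 7: 26. −1: 25.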